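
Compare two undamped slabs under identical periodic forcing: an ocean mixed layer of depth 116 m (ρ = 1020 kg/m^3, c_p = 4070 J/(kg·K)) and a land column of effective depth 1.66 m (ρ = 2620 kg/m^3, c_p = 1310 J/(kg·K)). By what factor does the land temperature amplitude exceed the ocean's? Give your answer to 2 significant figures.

85

C_ocean = 1020 × 4070 × 116 = 4.82×10^8 J/(m²·K).
C_land = 2620 × 1310 × 1.66 = 5.70×10^6 J/(m²·K).
Undamped amplitude ∝ 1/C, so A_land/A_ocean = C_ocean/C_land = 84.5.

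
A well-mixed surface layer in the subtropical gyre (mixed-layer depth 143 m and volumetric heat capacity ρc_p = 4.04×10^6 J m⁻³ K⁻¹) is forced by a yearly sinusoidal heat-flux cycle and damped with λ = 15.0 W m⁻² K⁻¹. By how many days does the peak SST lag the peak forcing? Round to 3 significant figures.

83.7 days

Areal heat capacity C = ρc_p × D = 4.04×10^6 × 143 = 5.78×10^8 J m⁻² K⁻¹.
ω = 2π / 3.15×10^7 s = 1.99×10^-7 s⁻¹.
Phase lag φ = arctan(Cω/λ) = arctan(115/15.0) = 1.44 rad.
Time lag = φ / ω = 1.44 / 1.99×10^-7 = 7.23×10^6 s = 83.7 days.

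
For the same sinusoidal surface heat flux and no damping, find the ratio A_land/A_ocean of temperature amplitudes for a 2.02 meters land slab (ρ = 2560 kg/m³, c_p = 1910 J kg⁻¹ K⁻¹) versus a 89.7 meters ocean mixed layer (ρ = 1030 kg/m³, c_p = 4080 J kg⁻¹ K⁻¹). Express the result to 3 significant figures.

C_ocean = 1030 × 4080 × 89.7 = 3.77×10^8 J/(m²·K).
C_land = 2560 × 1910 × 2.02 = 9.88×10^6 J/(m²·K).
Undamped amplitude ∝ 1/C, so A_land/A_ocean = C_ocean/C_land = 38.2.

38.2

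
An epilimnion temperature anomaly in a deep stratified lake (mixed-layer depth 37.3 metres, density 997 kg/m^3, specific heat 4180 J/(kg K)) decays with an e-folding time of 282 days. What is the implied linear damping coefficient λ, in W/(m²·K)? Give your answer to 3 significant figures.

6.38

Areal heat capacity C = ρ c_p D = 997 × 4180 × 37.3 = 1.55×10^8 J/(m²·K).
τ = 282 days = 2.44×10^7 s.
λ = C / τ = 1.55×10^8 / 2.44×10^7 = 6.38 W/(m²·K).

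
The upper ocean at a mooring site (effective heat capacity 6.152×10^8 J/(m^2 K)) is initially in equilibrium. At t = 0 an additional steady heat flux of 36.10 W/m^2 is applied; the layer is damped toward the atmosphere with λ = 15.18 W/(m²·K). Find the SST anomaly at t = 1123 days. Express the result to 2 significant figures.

2.2 K

Areal heat capacity C = 6.152×10^8 J/(m^2 K) (given).
τ = C / λ = 6.15×10^8 / 15.18 = 4.05×10^7 s.
Equilibrium anomaly ΔT_eq = F / λ = 36.10 / 15.18 = 2.38 K.
t = 1123 days = 9.70×10^7 s, so t/τ = 2.39.
ΔT(t) = ΔT_eq (1 − e^(−t/τ)) = 2.38 × (1 − e^−2.39) = 2.16 K.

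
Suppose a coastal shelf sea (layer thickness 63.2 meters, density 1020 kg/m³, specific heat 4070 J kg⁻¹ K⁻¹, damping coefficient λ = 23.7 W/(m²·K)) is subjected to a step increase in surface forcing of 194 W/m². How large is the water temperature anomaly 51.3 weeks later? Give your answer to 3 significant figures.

Areal heat capacity C = ρ c_p D = 1020 × 4070 × 63.2 = 2.62×10^8 J/(m²·K).
τ = C / λ = 2.62×10^8 / 23.7 = 1.11×10^7 s.
Equilibrium anomaly ΔT_eq = F / λ = 194 / 23.7 = 8.19 K.
t = 51.3 weeks = 3.10×10^7 s, so t/τ = 2.80.
ΔT(t) = ΔT_eq (1 − e^(−t/τ)) = 8.19 × (1 − e^−2.80) = 7.69 K.

7.69 K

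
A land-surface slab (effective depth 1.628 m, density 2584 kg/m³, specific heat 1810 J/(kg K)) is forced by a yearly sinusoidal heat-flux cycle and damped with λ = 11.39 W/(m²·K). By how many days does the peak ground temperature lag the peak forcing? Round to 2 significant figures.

Areal heat capacity C = ρ c_p D = 2584 × 1810 × 1.628 = 7.61×10^6 J/(m^2 K).
ω = 2π / 3.15×10^7 s = 1.99×10^-7 s⁻¹.
Phase lag φ = arctan(Cω/λ) = arctan(1.52/11.39) = 0.132 rad.
Time lag = φ / ω = 0.132 / 1.99×10^-7 = 6.65×10^5 s = 7.69 days.

7.7 days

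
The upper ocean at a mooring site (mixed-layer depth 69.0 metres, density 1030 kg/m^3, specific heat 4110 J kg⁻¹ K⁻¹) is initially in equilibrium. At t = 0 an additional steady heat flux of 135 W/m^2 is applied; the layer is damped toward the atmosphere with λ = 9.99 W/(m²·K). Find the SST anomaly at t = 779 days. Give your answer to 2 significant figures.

12 K

Areal heat capacity C = ρ c_p D = 1030 × 4110 × 69.0 = 2.92×10^8 J/(m^2 K).
τ = C / λ = 2.92×10^8 / 9.99 = 2.92×10^7 s.
Equilibrium anomaly ΔT_eq = F / λ = 135 / 9.99 = 13.5 K.
t = 779 days = 6.73×10^7 s, so t/τ = 2.30.
ΔT(t) = ΔT_eq (1 − e^(−t/τ)) = 13.5 × (1 − e^−2.30) = 12.2 K.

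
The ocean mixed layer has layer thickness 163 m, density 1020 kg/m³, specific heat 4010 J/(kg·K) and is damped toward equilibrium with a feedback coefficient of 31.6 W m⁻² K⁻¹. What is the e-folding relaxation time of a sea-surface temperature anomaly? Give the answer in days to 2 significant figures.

240 days

Areal heat capacity C = ρ c_p D = 1020 × 4010 × 163 = 6.67×10^8 J/(m^2 K).
Relaxation time τ = C / λ = 6.67×10^8 / 31.6 = 2.11×10^7 s.
In days: 2.11×10^7 s / (86400 s/day) = 244 days.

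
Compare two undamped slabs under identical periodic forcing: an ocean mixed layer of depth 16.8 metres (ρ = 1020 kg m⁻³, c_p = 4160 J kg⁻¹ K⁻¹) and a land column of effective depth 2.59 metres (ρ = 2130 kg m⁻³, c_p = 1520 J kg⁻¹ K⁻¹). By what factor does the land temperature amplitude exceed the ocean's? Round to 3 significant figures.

C_ocean = 1020 × 4160 × 16.8 = 7.13×10^7 J/(m²·K).
C_land = 2130 × 1520 × 2.59 = 8.39×10^6 J/(m²·K).
Undamped amplitude ∝ 1/C, so A_land/A_ocean = C_ocean/C_land = 8.50.

8.50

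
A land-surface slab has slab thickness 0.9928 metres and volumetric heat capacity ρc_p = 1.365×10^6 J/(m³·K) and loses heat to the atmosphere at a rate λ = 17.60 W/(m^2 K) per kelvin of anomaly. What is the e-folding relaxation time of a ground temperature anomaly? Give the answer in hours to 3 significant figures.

21.4 hours

Areal heat capacity C = ρc_p × D = 1.365×10^6 × 0.9928 = 1.36×10^6 J m⁻² K⁻¹.
Relaxation time τ = C / λ = 1.36×10^6 / 17.60 = 77000 s.
In hours: 77000 s / (3600 s/hour) = 21.4 hours.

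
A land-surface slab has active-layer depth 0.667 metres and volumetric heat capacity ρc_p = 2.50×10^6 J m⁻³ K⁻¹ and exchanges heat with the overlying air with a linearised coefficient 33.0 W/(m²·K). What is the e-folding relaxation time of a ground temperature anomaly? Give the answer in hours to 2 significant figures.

Areal heat capacity C = ρc_p × D = 2.50×10^6 × 0.667 = 1.67×10^6 J m⁻² K⁻¹.
Relaxation time τ = C / λ = 1.67×10^6 / 33.0 = 50500 s.
In hours: 50500 s / (3600 s/hour) = 14.0 hours.

14 hours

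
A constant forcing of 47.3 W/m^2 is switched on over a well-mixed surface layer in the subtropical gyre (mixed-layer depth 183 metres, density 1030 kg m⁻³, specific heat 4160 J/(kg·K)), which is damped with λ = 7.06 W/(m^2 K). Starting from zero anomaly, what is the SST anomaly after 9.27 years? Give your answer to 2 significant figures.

Areal heat capacity C = ρ c_p D = 1030 × 4160 × 183 = 7.84×10^8 J/(m^2 K).
τ = C / λ = 7.84×10^8 / 7.06 = 1.11×10^8 s.
Equilibrium anomaly ΔT_eq = F / λ = 47.3 / 7.06 = 6.70 K.
t = 9.27 years = 2.93×10^8 s, so t/τ = 2.63.
ΔT(t) = ΔT_eq (1 − e^(−t/τ)) = 6.70 × (1 − e^−2.63) = 6.22 K.

6.2 K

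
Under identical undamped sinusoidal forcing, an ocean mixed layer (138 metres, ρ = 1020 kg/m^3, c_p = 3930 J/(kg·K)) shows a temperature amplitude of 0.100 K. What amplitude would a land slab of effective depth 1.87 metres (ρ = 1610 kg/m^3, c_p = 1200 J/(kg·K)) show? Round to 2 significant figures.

C_ocean = 5.53×10^8 J/(m²·K); C_land = 3.61×10^6 J/(m²·K).
A ∝ 1/C ⇒ A_land = A_ocean × C_ocean/C_land = 0.100 × 153 = 15.3 K.

15 K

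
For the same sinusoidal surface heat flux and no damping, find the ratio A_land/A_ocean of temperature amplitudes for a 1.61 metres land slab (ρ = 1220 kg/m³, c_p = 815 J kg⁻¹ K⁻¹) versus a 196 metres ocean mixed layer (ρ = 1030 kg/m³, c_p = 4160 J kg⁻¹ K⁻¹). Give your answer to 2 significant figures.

C_ocean = 1030 × 4160 × 196 = 8.40×10^8 J/(m²·K).
C_land = 1220 × 815 × 1.61 = 1.60×10^6 J/(m²·K).
Undamped amplitude ∝ 1/C, so A_land/A_ocean = C_ocean/C_land = 525.

520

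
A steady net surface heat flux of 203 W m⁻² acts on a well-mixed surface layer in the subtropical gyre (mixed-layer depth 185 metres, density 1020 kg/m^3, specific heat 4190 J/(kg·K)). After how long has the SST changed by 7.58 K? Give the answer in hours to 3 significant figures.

Areal heat capacity C = ρ c_p D = 1020 × 4190 × 185 = 7.91×10^8 J m⁻² K⁻¹.
Time required: Δt = C ΔT / F = 7.91×10^8 × 7.58 / 203 = 2.95×10^7 s.
In hours: 2.95×10^7 s / (3600 s/hour) = 8200 hours.

8200 hours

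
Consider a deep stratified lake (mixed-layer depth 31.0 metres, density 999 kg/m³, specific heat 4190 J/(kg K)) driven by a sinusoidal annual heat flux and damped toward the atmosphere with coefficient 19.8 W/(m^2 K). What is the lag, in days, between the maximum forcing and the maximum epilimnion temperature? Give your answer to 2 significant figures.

53 days

Areal heat capacity C = ρ c_p D = 999 × 4190 × 31.0 = 1.30×10^8 J m⁻² K⁻¹.
ω = 2π / 3.15×10^7 s = 1.99×10^-7 s⁻¹.
Phase lag φ = arctan(Cω/λ) = arctan(25.9/19.8) = 0.917 rad.
Time lag = φ / ω = 0.917 / 1.99×10^-7 = 4.60×10^6 s = 53.3 days.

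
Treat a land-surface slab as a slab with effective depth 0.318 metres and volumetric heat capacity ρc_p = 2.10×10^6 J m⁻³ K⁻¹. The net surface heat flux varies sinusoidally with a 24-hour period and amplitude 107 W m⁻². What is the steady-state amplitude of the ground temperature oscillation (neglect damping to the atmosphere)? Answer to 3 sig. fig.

Areal heat capacity C = ρc_p × D = 2.10×10^6 × 0.318 = 6.68×10^5 J/(m^2 K).
Angular frequency ω = 2π / T = 2π / 86400 s = 7.27×10^-5 s⁻¹.
Cω = 6.68×10^5 × 7.27×10^-5 = 48.6 W/(m²·K).
Amplitude A = F₀ / (Cω) = 107 / 48.6 = 2.20 K.

2.20 K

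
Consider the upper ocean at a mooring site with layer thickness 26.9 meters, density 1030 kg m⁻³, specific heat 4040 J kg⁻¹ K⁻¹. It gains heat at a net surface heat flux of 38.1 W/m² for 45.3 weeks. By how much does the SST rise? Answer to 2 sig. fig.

9.3 K

Areal heat capacity C = ρ c_p D = 1030 × 4040 × 26.9 = 1.12×10^8 J/(m²·K).
Net heat input Q = F Δt = 38.1 × (45.3 weeks × 6.048×10^5 s/week) = 1.04×10^9 J/m².
ΔT = Q / C = 1.04×10^9 / 1.12×10^8 = 9.33 K.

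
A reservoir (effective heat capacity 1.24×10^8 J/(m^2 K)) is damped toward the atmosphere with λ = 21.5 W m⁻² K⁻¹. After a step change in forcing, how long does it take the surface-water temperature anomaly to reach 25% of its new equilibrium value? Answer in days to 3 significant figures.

19.2 days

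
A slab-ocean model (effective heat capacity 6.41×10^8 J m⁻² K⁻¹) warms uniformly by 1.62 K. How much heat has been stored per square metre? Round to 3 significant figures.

Areal heat capacity C = 6.41×10^8 J m⁻² K⁻¹ (given).
ΔQ = C ΔT = 6.41×10^8 × 1.62 = 1.04×10^9 J/m².

1.04×10^9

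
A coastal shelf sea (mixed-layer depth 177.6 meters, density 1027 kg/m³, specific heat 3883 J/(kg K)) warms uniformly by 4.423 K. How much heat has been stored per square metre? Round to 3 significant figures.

3.13×10^9

Areal heat capacity C = ρ c_p D = 1027 × 3883 × 177.6 = 7.08×10^8 J m⁻² K⁻¹.
ΔQ = C ΔT = 7.08×10^8 × 4.423 = 3.13×10^9 J/m².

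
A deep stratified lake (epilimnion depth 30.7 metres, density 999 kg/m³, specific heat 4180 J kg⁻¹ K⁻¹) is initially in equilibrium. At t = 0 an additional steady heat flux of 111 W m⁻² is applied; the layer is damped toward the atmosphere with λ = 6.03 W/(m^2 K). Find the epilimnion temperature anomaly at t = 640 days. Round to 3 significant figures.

Areal heat capacity C = ρ c_p D = 999 × 4180 × 30.7 = 1.28×10^8 J m⁻² K⁻¹.
τ = C / λ = 1.28×10^8 / 6.03 = 2.13×10^7 s.
Equilibrium anomaly ΔT_eq = F / λ = 111 / 6.03 = 18.4 K.
t = 640 days = 5.53×10^7 s, so t/τ = 2.60.
ΔT(t) = ΔT_eq (1 − e^(−t/τ)) = 18.4 × (1 − e^−2.60) = 17.0 K.

17.0 K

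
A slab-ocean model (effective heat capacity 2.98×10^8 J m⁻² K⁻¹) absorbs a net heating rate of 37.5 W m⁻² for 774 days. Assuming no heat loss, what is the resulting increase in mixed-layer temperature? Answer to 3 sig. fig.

Areal heat capacity C = 2.98×10^8 J m⁻² K⁻¹ (given).
Net heat input Q = F Δt = 37.5 × (774 days × 86400 s/day) = 2.51×10^9 J/m².
ΔT = Q / C = 2.51×10^9 / 2.98×10^8 = 8.42 K.

8.42 K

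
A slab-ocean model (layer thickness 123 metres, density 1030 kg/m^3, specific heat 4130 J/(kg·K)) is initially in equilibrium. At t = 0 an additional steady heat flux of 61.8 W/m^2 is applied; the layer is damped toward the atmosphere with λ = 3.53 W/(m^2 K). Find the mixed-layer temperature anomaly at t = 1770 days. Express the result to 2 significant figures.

Areal heat capacity C = ρ c_p D = 1030 × 4130 × 123 = 5.23×10^8 J/(m²·K).
τ = C / λ = 5.23×10^8 / 3.53 = 1.48×10^8 s.
Equilibrium anomaly ΔT_eq = F / λ = 61.8 / 3.53 = 17.5 K.
t = 1770 days = 1.53×10^8 s, so t/τ = 1.03.
ΔT(t) = ΔT_eq (1 − e^(−t/τ)) = 17.5 × (1 − e^−1.03) = 11.3 K.

11 K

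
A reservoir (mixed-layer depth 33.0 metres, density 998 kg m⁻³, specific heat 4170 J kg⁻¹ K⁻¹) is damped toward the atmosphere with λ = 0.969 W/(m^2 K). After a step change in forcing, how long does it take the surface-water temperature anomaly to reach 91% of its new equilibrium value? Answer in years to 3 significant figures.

Areal heat capacity C = ρ c_p D = 998 × 4170 × 33.0 = 1.37×10^8 J m⁻² K⁻¹.
τ = C / λ = 1.37×10^8 / 0.969 = 1.42×10^8 s.
Fraction reached: 1 − e^(−t/τ) = 0.91 ⇒ t = −τ ln(1 − 0.91) = τ × 2.41.
t = 3.41×10^8 s = 10.8 years.

10.8 years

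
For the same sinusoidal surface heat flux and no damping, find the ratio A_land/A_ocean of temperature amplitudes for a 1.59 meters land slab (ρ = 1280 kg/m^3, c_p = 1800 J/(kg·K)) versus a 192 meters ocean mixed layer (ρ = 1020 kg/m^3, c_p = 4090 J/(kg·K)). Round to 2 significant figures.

C_ocean = 1020 × 4090 × 192 = 8.01×10^8 J/(m²·K).
C_land = 1280 × 1800 × 1.59 = 3.66×10^6 J/(m²·K).
Undamped amplitude ∝ 1/C, so A_land/A_ocean = C_ocean/C_land = 219.

220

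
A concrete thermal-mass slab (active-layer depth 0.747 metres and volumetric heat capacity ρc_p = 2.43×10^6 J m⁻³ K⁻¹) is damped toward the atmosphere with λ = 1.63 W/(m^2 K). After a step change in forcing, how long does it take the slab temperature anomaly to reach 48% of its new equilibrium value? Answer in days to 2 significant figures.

8.4 days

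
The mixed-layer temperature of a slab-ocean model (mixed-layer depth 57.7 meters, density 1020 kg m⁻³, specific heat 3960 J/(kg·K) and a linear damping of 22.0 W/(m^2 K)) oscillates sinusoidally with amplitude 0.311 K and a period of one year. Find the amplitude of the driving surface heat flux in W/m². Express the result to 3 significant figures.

Areal heat capacity C = ρ c_p D = 1020 × 3960 × 57.7 = 2.33×10^8 J/(m^2 K).
ω = 2π / 3.15×10^7 s = 1.99×10^-7 s⁻¹.
√((Cω)² + λ²) = √((46.4)² + 22.0²) = 51.4 W/(m²·K).
F₀ = A × √((Cω)²+λ²) = 0.311 × 51.4 = 16.0 W/m².

16.0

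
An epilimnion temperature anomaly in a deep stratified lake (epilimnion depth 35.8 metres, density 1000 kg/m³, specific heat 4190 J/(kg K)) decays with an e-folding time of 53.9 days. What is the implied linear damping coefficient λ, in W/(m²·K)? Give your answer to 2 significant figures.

32

Areal heat capacity C = ρ c_p D = 1000 × 4190 × 35.8 = 1.50×10^8 J/(m²·K).
τ = 53.9 days = 4.66×10^6 s.
λ = C / τ = 1.50×10^8 / 4.66×10^6 = 32.2 W/(m²·K).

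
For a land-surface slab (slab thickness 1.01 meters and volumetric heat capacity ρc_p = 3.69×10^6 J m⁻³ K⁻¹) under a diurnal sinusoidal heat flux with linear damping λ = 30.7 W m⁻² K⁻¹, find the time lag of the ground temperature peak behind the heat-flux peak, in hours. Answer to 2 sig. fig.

5.6 hours

Areal heat capacity C = ρc_p × D = 3.69×10^6 × 1.01 = 3.73×10^6 J/(m²·K).
ω = 2π / 86400 s = 7.27×10^-5 s⁻¹.
Phase lag φ = arctan(Cω/λ) = arctan(271/30.7) = 1.46 rad.
Time lag = φ / ω = 1.46 / 7.27×10^-5 = 20000 s = 5.57 hours.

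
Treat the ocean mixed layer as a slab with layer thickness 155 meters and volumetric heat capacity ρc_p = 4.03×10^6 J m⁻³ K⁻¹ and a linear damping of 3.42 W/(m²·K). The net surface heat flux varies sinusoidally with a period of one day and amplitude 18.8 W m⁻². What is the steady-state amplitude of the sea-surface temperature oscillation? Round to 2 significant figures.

4.1×10^-4 K

Areal heat capacity C = ρc_p × D = 4.03×10^6 × 155 = 6.25×10^8 J m⁻² K⁻¹.
Angular frequency ω = 2π / T = 2π / 86400 s = 7.27×10^-5 s⁻¹.
√((Cω)² + λ²) = √((45400)² + 3.42²) = 45400 W/(m²·K).
Amplitude A = F₀ / √((Cω)²+λ²) = 18.8 / 45400 = 4.14×10^-4 K.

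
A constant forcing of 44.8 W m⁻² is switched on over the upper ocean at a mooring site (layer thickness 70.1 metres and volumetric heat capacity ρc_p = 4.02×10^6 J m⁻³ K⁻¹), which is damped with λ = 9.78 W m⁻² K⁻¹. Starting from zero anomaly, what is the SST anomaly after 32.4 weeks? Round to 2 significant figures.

2.3 K

Areal heat capacity C = ρc_p × D = 4.02×10^6 × 70.1 = 2.82×10^8 J/(m^2 K).
τ = C / λ = 2.82×10^8 / 9.78 = 2.88×10^7 s.
Equilibrium anomaly ΔT_eq = F / λ = 44.8 / 9.78 = 4.58 K.
t = 32.4 weeks = 1.96×10^7 s, so t/τ = 0.680.
ΔT(t) = ΔT_eq (1 − e^(−t/τ)) = 4.58 × (1 − e^−0.680) = 2.26 K.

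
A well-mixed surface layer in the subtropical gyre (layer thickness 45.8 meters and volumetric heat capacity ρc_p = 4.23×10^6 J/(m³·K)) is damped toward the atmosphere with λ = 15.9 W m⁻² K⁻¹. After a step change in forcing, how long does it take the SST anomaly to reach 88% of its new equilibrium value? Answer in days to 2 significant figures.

Areal heat capacity C = ρc_p × D = 4.23×10^6 × 45.8 = 1.94×10^8 J/(m^2 K).
τ = C / λ = 1.94×10^8 / 15.9 = 1.22×10^7 s.
Fraction reached: 1 − e^(−t/τ) = 0.88 ⇒ t = −τ ln(1 − 0.88) = τ × 2.12.
t = 2.58×10^7 s = 299 days.

300 days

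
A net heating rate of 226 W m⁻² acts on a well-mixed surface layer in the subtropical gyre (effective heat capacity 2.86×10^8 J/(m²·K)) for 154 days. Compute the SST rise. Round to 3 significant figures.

10.5 K

Areal heat capacity C = 2.86×10^8 J/(m²·K) (given).
Net heat input Q = F Δt = 226 × (154 days × 86400 s/day) = 3.01×10^9 J/m².
ΔT = Q / C = 3.01×10^9 / 2.86×10^8 = 10.5 K.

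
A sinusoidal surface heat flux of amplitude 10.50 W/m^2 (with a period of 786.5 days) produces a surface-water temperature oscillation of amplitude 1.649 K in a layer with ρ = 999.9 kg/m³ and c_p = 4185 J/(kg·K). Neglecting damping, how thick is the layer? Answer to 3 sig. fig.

ω = 2π / 6.80×10^7 s = 9.25×10^-8 s⁻¹.
Required C = F₀ / (A ω) = 10.50 / (1.649 × 9.25×10^-8) = 6.89×10^7 J/(m²·K).
D = C / (ρ c_p) = 6.89×10^7 / (999.9 × 4185) = 16.5 m.

16.5 m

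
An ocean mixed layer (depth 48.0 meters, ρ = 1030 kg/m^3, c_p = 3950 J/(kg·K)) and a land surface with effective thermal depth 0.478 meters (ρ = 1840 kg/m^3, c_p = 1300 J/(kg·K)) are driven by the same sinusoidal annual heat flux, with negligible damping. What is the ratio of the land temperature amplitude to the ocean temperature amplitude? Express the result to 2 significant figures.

170

C_ocean = 1030 × 3950 × 48.0 = 1.95×10^8 J/(m²·K).
C_land = 1840 × 1300 × 0.478 = 1.14×10^6 J/(m²·K).
Undamped amplitude ∝ 1/C, so A_land/A_ocean = C_ocean/C_land = 171.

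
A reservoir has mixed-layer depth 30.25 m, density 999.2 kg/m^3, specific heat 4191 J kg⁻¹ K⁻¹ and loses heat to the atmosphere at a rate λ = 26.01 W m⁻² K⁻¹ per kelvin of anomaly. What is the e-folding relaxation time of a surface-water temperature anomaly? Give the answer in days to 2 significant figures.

56 days

Areal heat capacity C = ρ c_p D = 999.2 × 4191 × 30.25 = 1.27×10^8 J/(m²·K).
Relaxation time τ = C / λ = 1.27×10^8 / 26.01 = 4.87×10^6 s.
In days: 4.87×10^6 s / (86400 s/day) = 56.4 days.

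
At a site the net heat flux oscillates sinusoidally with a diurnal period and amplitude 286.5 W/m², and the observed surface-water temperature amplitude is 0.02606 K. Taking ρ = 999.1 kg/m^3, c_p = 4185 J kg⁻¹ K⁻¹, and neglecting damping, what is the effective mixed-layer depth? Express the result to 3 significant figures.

ω = 2π / 86400 s = 7.27×10^-5 s⁻¹.
Required C = F₀ / (A ω) = 286.5 / (0.02606 × 7.27×10^-5) = 1.51×10^8 J/(m²·K).
D = C / (ρ c_p) = 1.51×10^8 / (999.1 × 4185) = 36.2 m.

36.2 m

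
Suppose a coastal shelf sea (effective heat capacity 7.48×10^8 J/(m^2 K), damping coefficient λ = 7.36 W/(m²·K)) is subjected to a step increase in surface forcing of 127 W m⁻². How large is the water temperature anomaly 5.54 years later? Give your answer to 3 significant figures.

Areal heat capacity C = 7.48×10^8 J/(m^2 K) (given).
τ = C / λ = 7.48×10^8 / 7.36 = 1.02×10^8 s.
Equilibrium anomaly ΔT_eq = F / λ = 127 / 7.36 = 17.3 K.
t = 5.54 years = 1.75×10^8 s, so t/τ = 1.72.
ΔT(t) = ΔT_eq (1 − e^(−t/τ)) = 17.3 × (1 − e^−1.72) = 14.2 K.

14.2 K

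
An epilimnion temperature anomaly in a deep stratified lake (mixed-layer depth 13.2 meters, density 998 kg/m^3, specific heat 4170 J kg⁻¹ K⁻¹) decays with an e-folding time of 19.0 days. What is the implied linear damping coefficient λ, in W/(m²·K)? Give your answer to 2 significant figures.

Areal heat capacity C = ρ c_p D = 998 × 4170 × 13.2 = 5.49×10^7 J/(m^2 K).
τ = 19.0 days = 1.64×10^6 s.
λ = C / τ = 5.49×10^7 / 1.64×10^6 = 33.5 W/(m²·K).

33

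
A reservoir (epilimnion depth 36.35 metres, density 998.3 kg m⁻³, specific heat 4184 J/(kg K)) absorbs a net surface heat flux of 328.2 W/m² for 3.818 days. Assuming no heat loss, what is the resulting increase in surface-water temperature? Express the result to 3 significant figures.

0.713 K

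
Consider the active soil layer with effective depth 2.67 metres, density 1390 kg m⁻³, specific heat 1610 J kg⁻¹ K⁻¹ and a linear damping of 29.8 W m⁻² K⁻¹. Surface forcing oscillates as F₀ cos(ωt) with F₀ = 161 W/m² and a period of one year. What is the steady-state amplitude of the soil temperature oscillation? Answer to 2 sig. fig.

Areal heat capacity C = ρ c_p D = 1390 × 1610 × 2.67 = 5.98×10^6 J m⁻² K⁻¹.
Angular frequency ω = 2π / T = 2π / 3.15×10^7 s = 1.99×10^-7 s⁻¹.
√((Cω)² + λ²) = √((1.19)² + 29.8²) = 29.8 W/(m²·K).
Amplitude A = F₀ / √((Cω)²+λ²) = 161 / 29.8 = 5.40 K.

5.4 K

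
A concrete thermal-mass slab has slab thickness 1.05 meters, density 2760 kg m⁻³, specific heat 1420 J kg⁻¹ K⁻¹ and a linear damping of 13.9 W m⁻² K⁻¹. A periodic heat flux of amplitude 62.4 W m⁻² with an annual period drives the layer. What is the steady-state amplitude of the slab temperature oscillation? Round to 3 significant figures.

Areal heat capacity C = ρ c_p D = 2760 × 1420 × 1.05 = 4.12×10^6 J m⁻² K⁻¹.
Angular frequency ω = 2π / T = 2π / 3.15×10^7 s = 1.99×10^-7 s⁻¹.
√((Cω)² + λ²) = √((0.820)² + 13.9²) = 13.9 W/(m²·K).
Amplitude A = F₀ / √((Cω)²+λ²) = 62.4 / 13.9 = 4.48 K.

4.48 K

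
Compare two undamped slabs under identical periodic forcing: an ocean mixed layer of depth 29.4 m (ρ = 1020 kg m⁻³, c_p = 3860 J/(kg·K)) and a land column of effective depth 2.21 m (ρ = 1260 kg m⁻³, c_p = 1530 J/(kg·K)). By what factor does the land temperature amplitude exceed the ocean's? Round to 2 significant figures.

27

C_ocean = 1020 × 3860 × 29.4 = 1.16×10^8 J/(m²·K).
C_land = 1260 × 1530 × 2.21 = 4.26×10^6 J/(m²·K).
Undamped amplitude ∝ 1/C, so A_land/A_ocean = C_ocean/C_land = 27.2.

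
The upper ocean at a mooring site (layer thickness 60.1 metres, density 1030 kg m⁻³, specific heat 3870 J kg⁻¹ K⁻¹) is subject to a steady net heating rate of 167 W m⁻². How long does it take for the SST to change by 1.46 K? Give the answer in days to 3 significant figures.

Areal heat capacity C = ρ c_p D = 1030 × 3870 × 60.1 = 2.40×10^8 J/(m²·K).
Time required: Δt = C ΔT / F = 2.40×10^8 × 1.46 / 167 = 2.09×10^6 s.
In days: 2.09×10^6 s / (86400 s/day) = 24.2 days.

24.2 days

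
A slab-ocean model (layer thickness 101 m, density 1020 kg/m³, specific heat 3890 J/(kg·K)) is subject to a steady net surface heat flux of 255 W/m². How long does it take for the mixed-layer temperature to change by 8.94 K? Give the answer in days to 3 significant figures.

Areal heat capacity C = ρ c_p D = 1020 × 3890 × 101 = 4.01×10^8 J m⁻² K⁻¹.
Time required: Δt = C ΔT / F = 4.01×10^8 × 8.94 / 255 = 1.40×10^7 s.
In days: 1.40×10^7 s / (86400 s/day) = 163 days.

163 days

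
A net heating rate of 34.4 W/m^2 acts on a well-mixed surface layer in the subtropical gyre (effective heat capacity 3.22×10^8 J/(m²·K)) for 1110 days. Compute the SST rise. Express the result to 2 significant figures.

10 K

Areal heat capacity C = 3.22×10^8 J/(m²·K) (given).
Net heat input Q = F Δt = 34.4 × (1110 days × 86400 s/day) = 3.30×10^9 J/m².
ΔT = Q / C = 3.30×10^9 / 3.22×10^8 = 10.2 K.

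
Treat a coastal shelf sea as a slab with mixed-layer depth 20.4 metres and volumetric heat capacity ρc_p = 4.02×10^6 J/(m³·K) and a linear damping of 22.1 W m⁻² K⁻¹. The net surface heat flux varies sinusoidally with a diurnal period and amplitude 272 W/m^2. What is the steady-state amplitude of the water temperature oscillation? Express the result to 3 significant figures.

Areal heat capacity C = ρc_p × D = 4.02×10^6 × 20.4 = 8.20×10^7 J m⁻² K⁻¹.
Angular frequency ω = 2π / T = 2π / 86400 s = 7.27×10^-5 s⁻¹.
√((Cω)² + λ²) = √((5960)² + 22.1²) = 5960 W/(m²·K).
Amplitude A = F₀ / √((Cω)²+λ²) = 272 / 5960 = 0.0456 K.

0.0456 K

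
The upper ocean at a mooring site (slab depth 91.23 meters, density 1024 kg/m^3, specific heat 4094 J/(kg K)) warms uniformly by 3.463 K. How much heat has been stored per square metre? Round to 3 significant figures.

Areal heat capacity C = ρ c_p D = 1024 × 4094 × 91.23 = 3.82×10^8 J/(m²·K).
ΔQ = C ΔT = 3.82×10^8 × 3.463 = 1.32×10^9 J/m².

1.32×10^9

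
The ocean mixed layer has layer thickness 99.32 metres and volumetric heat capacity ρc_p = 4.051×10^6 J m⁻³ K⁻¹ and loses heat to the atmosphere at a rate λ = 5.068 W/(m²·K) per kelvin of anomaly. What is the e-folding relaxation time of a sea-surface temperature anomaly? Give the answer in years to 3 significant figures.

2.52 years

Areal heat capacity C = ρc_p × D = 4.051×10^6 × 99.32 = 4.02×10^8 J/(m²·K).
Relaxation time τ = C / λ = 4.02×10^8 / 5.068 = 7.94×10^7 s.
In years: 7.94×10^7 s / (3.156×10^7 s/year) = 2.52 years.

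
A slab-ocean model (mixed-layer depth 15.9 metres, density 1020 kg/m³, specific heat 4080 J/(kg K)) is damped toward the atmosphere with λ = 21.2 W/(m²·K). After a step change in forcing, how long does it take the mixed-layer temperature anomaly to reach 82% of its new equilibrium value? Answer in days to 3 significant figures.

Areal heat capacity C = ρ c_p D = 1020 × 4080 × 15.9 = 6.62×10^7 J m⁻² K⁻¹.
τ = C / λ = 6.62×10^7 / 21.2 = 3.12×10^6 s.
Fraction reached: 1 − e^(−t/τ) = 0.82 ⇒ t = −τ ln(1 − 0.82) = τ × 1.71.
t = 5.35×10^6 s = 61.9 days.

61.9 days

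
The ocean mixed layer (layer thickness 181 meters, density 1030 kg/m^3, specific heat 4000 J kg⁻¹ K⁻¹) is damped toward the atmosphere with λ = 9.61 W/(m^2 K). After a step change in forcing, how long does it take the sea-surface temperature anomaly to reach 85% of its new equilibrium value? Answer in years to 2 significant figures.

Areal heat capacity C = ρ c_p D = 1030 × 4000 × 181 = 7.46×10^8 J m⁻² K⁻¹.
τ = C / λ = 7.46×10^8 / 9.61 = 7.76×10^7 s.
Fraction reached: 1 − e^(−t/τ) = 0.85 ⇒ t = −τ ln(1 − 0.85) = τ × 1.90.
t = 1.47×10^8 s = 4.66 years.

4.7 years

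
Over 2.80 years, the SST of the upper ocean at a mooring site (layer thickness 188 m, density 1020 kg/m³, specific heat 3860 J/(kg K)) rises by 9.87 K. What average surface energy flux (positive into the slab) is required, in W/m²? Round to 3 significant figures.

82.7

Areal heat capacity C = ρ c_p D = 1020 × 3860 × 188 = 7.40×10^8 J m⁻² K⁻¹.
Required heat per unit area: Q = C ΔT = 7.40×10^8 × 9.87 = 7.31×10^9 J/m².
Flux F = Q / Δt = 7.31×10^9 / 8.84×10^7 s = 82.7 W/m².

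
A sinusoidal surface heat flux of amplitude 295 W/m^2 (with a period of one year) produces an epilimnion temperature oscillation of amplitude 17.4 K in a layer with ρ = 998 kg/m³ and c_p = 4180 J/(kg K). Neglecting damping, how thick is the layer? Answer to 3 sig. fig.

20.4 m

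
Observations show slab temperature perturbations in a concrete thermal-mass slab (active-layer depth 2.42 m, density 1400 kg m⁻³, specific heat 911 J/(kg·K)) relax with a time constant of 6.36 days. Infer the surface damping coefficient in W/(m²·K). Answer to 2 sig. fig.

5.6

Areal heat capacity C = ρ c_p D = 1400 × 911 × 2.42 = 3.09×10^6 J/(m^2 K).
τ = 6.36 days = 5.50×10^5 s.
λ = C / τ = 3.09×10^6 / 5.50×10^5 = 5.62 W/(m²·K).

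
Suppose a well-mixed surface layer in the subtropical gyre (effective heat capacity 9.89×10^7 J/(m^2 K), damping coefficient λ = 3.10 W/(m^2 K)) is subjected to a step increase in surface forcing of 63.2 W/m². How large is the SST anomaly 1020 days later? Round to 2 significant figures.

Areal heat capacity C = 9.89×10^7 J/(m^2 K) (given).
τ = C / λ = 9.89×10^7 / 3.10 = 3.19×10^7 s.
Equilibrium anomaly ΔT_eq = F / λ = 63.2 / 3.10 = 20.4 K.
t = 1020 days = 8.81×10^7 s, so t/τ = 2.76.
ΔT(t) = ΔT_eq (1 − e^(−t/τ)) = 20.4 × (1 − e^−2.76) = 19.1 K.

19 K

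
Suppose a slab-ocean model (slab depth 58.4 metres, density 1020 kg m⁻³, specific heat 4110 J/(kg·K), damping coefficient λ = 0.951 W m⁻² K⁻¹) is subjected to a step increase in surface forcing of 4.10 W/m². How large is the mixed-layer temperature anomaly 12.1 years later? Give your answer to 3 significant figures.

Areal heat capacity C = ρ c_p D = 1020 × 4110 × 58.4 = 2.45×10^8 J/(m^2 K).
τ = C / λ = 2.45×10^8 / 0.951 = 2.57×10^8 s.
Equilibrium anomaly ΔT_eq = F / λ = 4.10 / 0.951 = 4.31 K.
t = 12.1 years = 3.82×10^8 s, so t/τ = 1.48.
ΔT(t) = ΔT_eq (1 − e^(−t/τ)) = 4.31 × (1 − e^−1.48) = 3.33 K.

3.33 K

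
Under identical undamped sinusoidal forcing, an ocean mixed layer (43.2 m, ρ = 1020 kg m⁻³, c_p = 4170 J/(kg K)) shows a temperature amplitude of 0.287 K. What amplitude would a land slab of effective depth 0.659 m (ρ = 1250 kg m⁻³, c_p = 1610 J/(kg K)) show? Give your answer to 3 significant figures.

39.8 K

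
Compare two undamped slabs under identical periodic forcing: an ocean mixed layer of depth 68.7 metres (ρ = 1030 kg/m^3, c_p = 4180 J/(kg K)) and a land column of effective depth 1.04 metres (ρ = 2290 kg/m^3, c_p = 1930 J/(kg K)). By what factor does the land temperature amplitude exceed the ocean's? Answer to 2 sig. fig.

64

C_ocean = 1030 × 4180 × 68.7 = 2.96×10^8 J/(m²·K).
C_land = 2290 × 1930 × 1.04 = 4.60×10^6 J/(m²·K).
Undamped amplitude ∝ 1/C, so A_land/A_ocean = C_ocean/C_land = 64.3.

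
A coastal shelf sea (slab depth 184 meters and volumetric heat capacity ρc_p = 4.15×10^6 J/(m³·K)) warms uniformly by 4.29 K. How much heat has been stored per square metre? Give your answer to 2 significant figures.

3.3×10^9

Areal heat capacity C = ρc_p × D = 4.15×10^6 × 184 = 7.64×10^8 J/(m²·K).
ΔQ = C ΔT = 7.64×10^8 × 4.29 = 3.28×10^9 J/m².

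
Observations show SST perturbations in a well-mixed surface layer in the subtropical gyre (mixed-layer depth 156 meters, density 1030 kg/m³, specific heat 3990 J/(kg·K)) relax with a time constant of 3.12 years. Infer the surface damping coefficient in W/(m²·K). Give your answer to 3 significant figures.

Areal heat capacity C = ρ c_p D = 1030 × 3990 × 156 = 6.41×10^8 J/(m^2 K).
τ = 3.12 years = 9.85×10^7 s.
λ = C / τ = 6.41×10^8 / 9.85×10^7 = 6.51 W/(m²·K).

6.51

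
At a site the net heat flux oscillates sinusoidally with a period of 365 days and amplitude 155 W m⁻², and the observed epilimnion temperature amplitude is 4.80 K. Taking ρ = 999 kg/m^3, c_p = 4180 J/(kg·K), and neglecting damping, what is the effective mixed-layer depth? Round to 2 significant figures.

39 m

ω = 2π / 3.15×10^7 s = 1.99×10^-7 s⁻¹.
Required C = F₀ / (A ω) = 155 / (4.80 × 1.99×10^-7) = 1.62×10^8 J/(m²·K).
D = C / (ρ c_p) = 1.62×10^8 / (999 × 4180) = 38.8 m.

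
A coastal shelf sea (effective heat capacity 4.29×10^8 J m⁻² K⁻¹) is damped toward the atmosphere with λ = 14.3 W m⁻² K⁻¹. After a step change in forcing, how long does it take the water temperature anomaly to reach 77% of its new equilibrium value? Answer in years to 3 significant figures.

1.40 years

Areal heat capacity C = 4.29×10^8 J m⁻² K⁻¹ (given).
τ = C / λ = 4.29×10^8 / 14.3 = 3.00×10^7 s.
Fraction reached: 1 − e^(−t/τ) = 0.77 ⇒ t = −τ ln(1 − 0.77) = τ × 1.47.
t = 4.41×10^7 s = 1.40 years.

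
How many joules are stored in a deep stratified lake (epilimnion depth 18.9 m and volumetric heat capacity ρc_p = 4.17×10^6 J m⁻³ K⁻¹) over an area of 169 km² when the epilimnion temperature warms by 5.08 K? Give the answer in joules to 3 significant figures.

Areal heat capacity C = ρc_p × D = 4.17×10^6 × 18.9 = 7.88×10^7 J/(m^2 K).
Heat per unit area: q = C ΔT = 7.88×10^7 × 5.08 = 4.00×10^8 J/m².
Total heat: Q = q × A = 4.00×10^8 × (169 × 10⁶ m²) = 6.77×10^16 J.

6.77×10^16 J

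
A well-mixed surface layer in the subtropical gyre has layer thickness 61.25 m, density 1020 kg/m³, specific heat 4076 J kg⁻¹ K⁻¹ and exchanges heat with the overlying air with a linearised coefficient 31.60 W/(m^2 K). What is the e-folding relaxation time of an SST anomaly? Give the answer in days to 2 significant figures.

93 days

Areal heat capacity C = ρ c_p D = 1020 × 4076 × 61.25 = 2.55×10^8 J/(m^2 K).
Relaxation time τ = C / λ = 2.55×10^8 / 31.60 = 8.06×10^6 s.
In days: 8.06×10^6 s / (86400 s/day) = 93.3 days.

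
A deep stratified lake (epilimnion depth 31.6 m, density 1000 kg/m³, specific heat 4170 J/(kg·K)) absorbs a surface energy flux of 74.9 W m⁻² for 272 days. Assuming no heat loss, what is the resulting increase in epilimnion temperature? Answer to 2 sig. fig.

Areal heat capacity C = ρ c_p D = 1000 × 4170 × 31.6 = 1.32×10^8 J/(m^2 K).
Net heat input Q = F Δt = 74.9 × (272 days × 86400 s/day) = 1.76×10^9 J/m².
ΔT = Q / C = 1.76×10^9 / 1.32×10^8 = 13.4 K.

13 K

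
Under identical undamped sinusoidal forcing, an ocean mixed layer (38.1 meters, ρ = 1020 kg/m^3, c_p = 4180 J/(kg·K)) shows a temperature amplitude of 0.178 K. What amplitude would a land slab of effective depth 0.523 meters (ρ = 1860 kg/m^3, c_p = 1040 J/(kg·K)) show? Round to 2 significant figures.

C_ocean = 1.62×10^8 J/(m²·K); C_land = 1.01×10^6 J/(m²·K).
A ∝ 1/C ⇒ A_land = A_ocean × C_ocean/C_land = 0.178 × 161 = 28.6 K.

29 K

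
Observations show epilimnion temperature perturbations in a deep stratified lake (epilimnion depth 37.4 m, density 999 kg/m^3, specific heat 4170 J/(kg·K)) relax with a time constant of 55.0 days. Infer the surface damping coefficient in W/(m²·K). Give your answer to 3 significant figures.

32.8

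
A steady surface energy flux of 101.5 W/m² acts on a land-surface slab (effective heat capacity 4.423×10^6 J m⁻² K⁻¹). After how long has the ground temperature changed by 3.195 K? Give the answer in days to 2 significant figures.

Areal heat capacity C = 4.423×10^6 J m⁻² K⁻¹ (given).
Time required: Δt = C ΔT / F = 4.42×10^6 × 3.195 / 101.5 = 1.39×10^5 s.
In days: 1.39×10^5 s / (86400 s/day) = 1.61 days.

1.6 days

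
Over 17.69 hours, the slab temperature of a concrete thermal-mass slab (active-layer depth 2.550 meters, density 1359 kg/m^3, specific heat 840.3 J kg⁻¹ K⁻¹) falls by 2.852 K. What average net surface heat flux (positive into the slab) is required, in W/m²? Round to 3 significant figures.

-130

Areal heat capacity C = ρ c_p D = 1359 × 840.3 × 2.550 = 2.91×10^6 J m⁻² K⁻¹.
Required heat per unit area: Q = C ΔT = 2.91×10^6 × -2.852 = -8.31×10^6 J/m².
Flux F = Q / Δt = -8.31×10^6 / 63700 s = -130 W/m².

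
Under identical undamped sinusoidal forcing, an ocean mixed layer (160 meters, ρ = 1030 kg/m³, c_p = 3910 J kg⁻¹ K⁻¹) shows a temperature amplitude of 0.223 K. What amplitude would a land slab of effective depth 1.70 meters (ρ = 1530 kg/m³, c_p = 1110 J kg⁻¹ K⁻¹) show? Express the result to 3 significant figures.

C_ocean = 6.44×10^8 J/(m²·K); C_land = 2.89×10^6 J/(m²·K).
A ∝ 1/C ⇒ A_land = A_ocean × C_ocean/C_land = 0.223 × 223 = 49.8 K.

49.8 K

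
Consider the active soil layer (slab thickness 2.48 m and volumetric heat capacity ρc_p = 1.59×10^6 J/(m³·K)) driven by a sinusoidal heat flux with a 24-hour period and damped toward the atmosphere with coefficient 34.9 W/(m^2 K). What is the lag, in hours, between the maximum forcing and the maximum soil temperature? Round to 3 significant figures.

Areal heat capacity C = ρc_p × D = 1.59×10^6 × 2.48 = 3.94×10^6 J m⁻² K⁻¹.
ω = 2π / 86400 s = 7.27×10^-5 s⁻¹.
Phase lag φ = arctan(Cω/λ) = arctan(287/34.9) = 1.45 rad.
Time lag = φ / ω = 1.45 / 7.27×10^-5 = 19900 s = 5.54 hours.

5.54 hours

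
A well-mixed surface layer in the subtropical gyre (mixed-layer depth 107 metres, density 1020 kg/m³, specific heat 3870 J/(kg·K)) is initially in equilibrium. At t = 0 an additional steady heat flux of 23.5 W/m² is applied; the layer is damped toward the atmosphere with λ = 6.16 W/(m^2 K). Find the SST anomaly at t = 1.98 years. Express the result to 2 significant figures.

Areal heat capacity C = ρ c_p D = 1020 × 3870 × 107 = 4.22×10^8 J/(m²·K).
τ = C / λ = 4.22×10^8 / 6.16 = 6.86×10^7 s.
Equilibrium anomaly ΔT_eq = F / λ = 23.5 / 6.16 = 3.81 K.
t = 1.98 years = 6.25×10^7 s, so t/τ = 0.911.
ΔT(t) = ΔT_eq (1 − e^(−t/τ)) = 3.81 × (1 − e^−0.911) = 2.28 K.

2.3 K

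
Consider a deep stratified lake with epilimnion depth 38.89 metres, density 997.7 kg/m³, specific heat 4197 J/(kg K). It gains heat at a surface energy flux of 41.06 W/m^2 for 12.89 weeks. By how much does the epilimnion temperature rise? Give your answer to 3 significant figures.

Areal heat capacity C = ρ c_p D = 997.7 × 4197 × 38.89 = 1.63×10^8 J/(m^2 K).
Net heat input Q = F Δt = 41.06 × (12.89 weeks × 6.048×10^5 s/week) = 3.20×10^8 J/m².
ΔT = Q / C = 3.20×10^8 / 1.63×10^8 = 1.97 K.

1.97 K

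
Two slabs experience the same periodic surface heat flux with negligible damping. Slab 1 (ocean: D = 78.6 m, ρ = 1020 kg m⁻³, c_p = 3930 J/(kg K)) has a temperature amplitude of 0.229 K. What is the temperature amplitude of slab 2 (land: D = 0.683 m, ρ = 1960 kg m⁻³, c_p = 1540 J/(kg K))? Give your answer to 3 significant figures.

C_ocean = 3.15×10^8 J/(m²·K); C_land = 2.06×10^6 J/(m²·K).
A ∝ 1/C ⇒ A_land = A_ocean × C_ocean/C_land = 0.229 × 153 = 35.0 K.

35.0 K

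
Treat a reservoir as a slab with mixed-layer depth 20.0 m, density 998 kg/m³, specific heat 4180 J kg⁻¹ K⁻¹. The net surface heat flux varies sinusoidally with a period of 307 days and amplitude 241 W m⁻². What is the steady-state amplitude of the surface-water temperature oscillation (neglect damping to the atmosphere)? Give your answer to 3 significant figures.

Areal heat capacity C = ρ c_p D = 998 × 4180 × 20.0 = 8.34×10^7 J/(m²·K).
Angular frequency ω = 2π / T = 2π / 2.65×10^7 s = 2.37×10^-7 s⁻¹.
Cω = 8.34×10^7 × 2.37×10^-7 = 19.8 W/(m²·K).
Amplitude A = F₀ / (Cω) = 241 / 19.8 = 12.2 K.

12.2 K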